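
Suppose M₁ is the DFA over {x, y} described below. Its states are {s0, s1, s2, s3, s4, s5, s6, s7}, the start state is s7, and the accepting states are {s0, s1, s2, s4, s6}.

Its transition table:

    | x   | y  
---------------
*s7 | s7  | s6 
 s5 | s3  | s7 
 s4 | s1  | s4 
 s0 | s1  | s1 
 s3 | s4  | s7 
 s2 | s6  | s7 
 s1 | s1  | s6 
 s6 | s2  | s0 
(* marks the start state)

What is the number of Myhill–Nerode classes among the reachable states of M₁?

States {s3,s4,s5} cannot be reached from the start state, so discard them.
Start with accepting vs non-accepting: {s0,s1,s2,s6} | {s7}.
On input y, block {s0,s1,s2,s6} splits into {s0,s1,s6} and {s2}.
Split {s0,s1,s6} by δ(·,x) → {s0,s1} and {s6}.
Split {s0,s1} by δ(·,y) → {s0} and {s1}.
No further refinement is possible. Final partition (5 blocks): {s0} | {s7} | {s2} | {s6} | {s1}.

5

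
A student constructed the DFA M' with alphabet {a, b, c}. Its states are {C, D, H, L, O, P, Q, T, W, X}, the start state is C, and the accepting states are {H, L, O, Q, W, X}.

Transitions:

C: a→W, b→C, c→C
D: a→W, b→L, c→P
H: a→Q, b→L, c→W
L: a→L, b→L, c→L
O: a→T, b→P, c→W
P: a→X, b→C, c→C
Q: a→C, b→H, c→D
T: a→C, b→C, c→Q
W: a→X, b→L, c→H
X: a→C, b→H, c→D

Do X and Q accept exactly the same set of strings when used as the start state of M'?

Yes

First remove the unreachable states {O,T}; 8 states remain.
P0 = {H,L,Q,W,X} | {C,D,P}.
On input a, block {H,L,Q,W,X} splits into {H,L,W} and {Q,X}.
On input a, block {H,L,W} splits into {H,W} and {L}.
Refine {C,D,P} on symbol a: members go to different blocks, giving {C,D} and {P}.
Refine {C,D} on symbol b: members go to different blocks, giving {C} and {D}.
Stable partition: {H,W} | {C} | {Q,X} | {L} | {P} | {D} — 6 equivalence classes.
X and Q lie in the same block of the stable partition, so they are equivalent — no string distinguishes them.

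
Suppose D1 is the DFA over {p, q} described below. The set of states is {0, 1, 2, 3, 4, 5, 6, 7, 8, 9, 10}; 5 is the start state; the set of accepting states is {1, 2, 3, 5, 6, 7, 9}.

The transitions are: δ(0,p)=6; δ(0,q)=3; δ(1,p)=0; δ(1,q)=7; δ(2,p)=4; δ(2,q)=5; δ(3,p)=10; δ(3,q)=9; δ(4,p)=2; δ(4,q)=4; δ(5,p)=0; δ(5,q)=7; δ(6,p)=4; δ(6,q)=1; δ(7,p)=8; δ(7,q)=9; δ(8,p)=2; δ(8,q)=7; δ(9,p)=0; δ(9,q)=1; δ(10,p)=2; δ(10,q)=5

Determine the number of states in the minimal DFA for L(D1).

4

All states are reachable from the start state.
Start with accepting vs non-accepting: {1,2,3,5,6,7,9} | {0,4,8,10}.
Refine {0,4,8,10} on symbol q: members go to different blocks, giving {0,8,10} and {4}.
On input p, block {1,2,3,5,6,7,9} splits into {1,3,5,7,9} and {2,6}.
Stable partition: {1,3,5,7,9} | {0,8,10} | {4} | {2,6} — 4 equivalence classes.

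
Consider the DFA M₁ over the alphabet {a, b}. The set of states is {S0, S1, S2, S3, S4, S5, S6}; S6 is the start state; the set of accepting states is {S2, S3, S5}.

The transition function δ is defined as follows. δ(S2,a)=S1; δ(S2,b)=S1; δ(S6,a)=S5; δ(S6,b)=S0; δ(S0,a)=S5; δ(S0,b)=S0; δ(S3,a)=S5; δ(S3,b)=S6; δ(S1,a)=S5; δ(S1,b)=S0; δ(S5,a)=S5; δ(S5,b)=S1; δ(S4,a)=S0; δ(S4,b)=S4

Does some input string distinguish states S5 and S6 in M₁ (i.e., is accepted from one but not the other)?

First remove the unreachable states {S2,S3,S4}; 4 states remain.
Initial partition by acceptance: {S5} | {S0,S1,S6}.
Stable partition: {S5} | {S0,S1,S6} — 2 equivalence classes.
S5 and S6 end up in different blocks, so they are distinguishable. For instance, the string 'ε' is accepted from only S5.

Yes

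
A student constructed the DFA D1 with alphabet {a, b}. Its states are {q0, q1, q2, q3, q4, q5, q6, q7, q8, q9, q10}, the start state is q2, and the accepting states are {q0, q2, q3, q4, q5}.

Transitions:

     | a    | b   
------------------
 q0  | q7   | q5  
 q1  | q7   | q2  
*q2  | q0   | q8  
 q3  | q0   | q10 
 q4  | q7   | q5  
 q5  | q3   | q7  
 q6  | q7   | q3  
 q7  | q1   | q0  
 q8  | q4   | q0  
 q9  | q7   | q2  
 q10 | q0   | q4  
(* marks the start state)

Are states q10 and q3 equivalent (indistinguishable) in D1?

No

First remove the unreachable states {q6,q9}; 9 states remain.
P0 = {q0,q2,q3,q4,q5} | {q1,q7,q8,q10}.
Split {q0,q2,q3,q4,q5} by δ(·,a) → {q2,q3,q5} and {q0,q4}.
Refine {q2,q3,q5} on symbol a: members go to different blocks, giving {q2,q3} and {q5}.
On input a, block {q1,q7,q8,q10} splits into {q1,q7} and {q8,q10}.
Refine {q1,q7} on symbol b: members go to different blocks, giving {q1} and {q7}.
The partition is now stable with 6 blocks: {q2,q3} | {q1} | {q0,q4} | {q5} | {q8,q10} | {q7}.
q10 and q3 end up in different blocks, so they are distinguishable. For instance, the string 'ε' is accepted from only q3.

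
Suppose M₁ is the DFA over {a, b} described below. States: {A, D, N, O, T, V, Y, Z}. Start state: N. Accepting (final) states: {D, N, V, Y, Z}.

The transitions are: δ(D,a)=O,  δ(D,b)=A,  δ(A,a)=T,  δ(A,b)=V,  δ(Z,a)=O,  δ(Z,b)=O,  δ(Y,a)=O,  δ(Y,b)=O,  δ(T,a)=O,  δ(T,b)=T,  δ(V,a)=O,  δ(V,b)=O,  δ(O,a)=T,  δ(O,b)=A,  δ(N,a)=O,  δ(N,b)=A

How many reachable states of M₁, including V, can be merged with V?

1

Reachable states from the start: {A,N,O,T,V}. Unreachable: {D,Y,Z} — drop them.
Start with accepting vs non-accepting: {N,V} | {A,O,T}.
Split {A,O,T} by δ(·,b) → {O,T} and {A}.
Refine {N,V} on symbol b: members go to different blocks, giving {N} and {V}.
Refine {O,T} on symbol b: members go to different blocks, giving {O} and {T}.
The partition is now stable with 5 blocks: {N} | {O} | {A} | {V} | {T}.
The equivalence class containing V is {V}, of size 1.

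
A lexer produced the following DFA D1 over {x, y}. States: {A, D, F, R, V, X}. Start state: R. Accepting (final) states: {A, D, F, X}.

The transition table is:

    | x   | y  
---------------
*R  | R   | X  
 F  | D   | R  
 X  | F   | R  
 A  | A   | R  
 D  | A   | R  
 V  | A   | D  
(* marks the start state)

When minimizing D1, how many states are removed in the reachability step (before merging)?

1

BFS from R reaches {A, D, F, R, X}; the 1 state(s) V are never visited.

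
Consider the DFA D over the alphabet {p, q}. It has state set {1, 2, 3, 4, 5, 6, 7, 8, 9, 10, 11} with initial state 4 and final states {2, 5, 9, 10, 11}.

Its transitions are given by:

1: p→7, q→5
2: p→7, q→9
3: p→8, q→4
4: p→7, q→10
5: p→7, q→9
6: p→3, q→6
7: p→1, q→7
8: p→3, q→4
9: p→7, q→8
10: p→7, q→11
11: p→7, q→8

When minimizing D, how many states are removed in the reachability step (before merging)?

Starting at 4 and following transitions, the reachable set is {1, 3, 4, 5, 7, 8, 9, 10, 11}. That leaves 2, 6 unreachable — 2 in total.

2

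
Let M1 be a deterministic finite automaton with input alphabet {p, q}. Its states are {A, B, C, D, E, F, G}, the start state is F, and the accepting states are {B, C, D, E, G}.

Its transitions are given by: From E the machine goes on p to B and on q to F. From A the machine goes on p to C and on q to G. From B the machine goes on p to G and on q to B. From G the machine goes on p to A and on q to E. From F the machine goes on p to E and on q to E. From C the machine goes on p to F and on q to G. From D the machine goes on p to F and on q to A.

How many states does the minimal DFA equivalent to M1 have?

6

Reachable states from the start: {A,B,C,E,F,G}. Unreachable: {D} — drop them.
Start with accepting vs non-accepting: {B,C,E,G} | {A,F}.
Refine {B,C,E,G} on symbol p: members go to different blocks, giving {B,E} and {C,G}.
On input p, block {B,E} splits into {B} and {E}.
Refine {A,F} on symbol p: members go to different blocks, giving {A} and {F}.
Split {C,G} by δ(·,p) → {C} and {G}.
The partition is now stable with 6 blocks: {B} | {A} | {C} | {E} | {F} | {G}.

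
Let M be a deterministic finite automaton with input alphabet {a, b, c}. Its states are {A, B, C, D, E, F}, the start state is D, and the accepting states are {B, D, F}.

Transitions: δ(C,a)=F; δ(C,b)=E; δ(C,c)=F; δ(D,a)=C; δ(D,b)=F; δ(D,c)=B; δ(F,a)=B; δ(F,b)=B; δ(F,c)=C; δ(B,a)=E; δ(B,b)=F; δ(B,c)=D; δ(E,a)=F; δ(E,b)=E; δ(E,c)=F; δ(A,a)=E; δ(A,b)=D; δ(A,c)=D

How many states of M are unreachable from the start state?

Starting at D and following transitions, the reachable set is {B, C, D, E, F}. That leaves A unreachable — 1 in total.

1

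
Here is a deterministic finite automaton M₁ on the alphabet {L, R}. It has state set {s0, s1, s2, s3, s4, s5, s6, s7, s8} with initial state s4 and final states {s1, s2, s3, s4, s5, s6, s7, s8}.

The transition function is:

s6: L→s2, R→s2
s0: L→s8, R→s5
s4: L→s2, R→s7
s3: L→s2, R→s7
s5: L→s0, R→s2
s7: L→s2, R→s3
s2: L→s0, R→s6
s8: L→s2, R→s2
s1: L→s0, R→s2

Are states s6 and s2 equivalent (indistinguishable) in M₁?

States {s1} cannot be reached from the start state, so discard them.
Initial partition by acceptance: {s2,s3,s4,s5,s6,s7,s8} | {s0}.
Split {s2,s3,s4,s5,s6,s7,s8} by δ(·,L) → {s3,s4,s6,s7,s8} and {s2,s5}.
Split {s3,s4,s6,s7,s8} by δ(·,R) → {s3,s4,s7} and {s6,s8}.
Refine {s2,s5} on symbol R: members go to different blocks, giving {s2} and {s5}.
Stable partition: {s3,s4,s7} | {s0} | {s2} | {s6,s8} | {s5} — 5 equivalence classes.
s6 and s2 end up in different blocks, so they are distinguishable. For instance, the string 'L' is accepted from only s6.

No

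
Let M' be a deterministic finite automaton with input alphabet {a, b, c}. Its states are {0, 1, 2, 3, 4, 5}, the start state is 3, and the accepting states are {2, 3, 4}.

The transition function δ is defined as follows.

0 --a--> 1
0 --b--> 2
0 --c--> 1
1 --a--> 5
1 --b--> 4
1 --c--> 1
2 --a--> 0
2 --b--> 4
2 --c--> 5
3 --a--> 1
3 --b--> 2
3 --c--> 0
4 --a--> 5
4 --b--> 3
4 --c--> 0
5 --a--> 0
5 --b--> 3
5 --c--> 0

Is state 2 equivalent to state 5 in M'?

No

All states are reachable from the start state.
Initial partition by acceptance: {2,3,4} | {0,1,5}.
Stable partition: {2,3,4} | {0,1,5} — 2 equivalence classes.
2 and 5 end up in different blocks, so they are distinguishable. For instance, the string 'ε' is accepted from only 2.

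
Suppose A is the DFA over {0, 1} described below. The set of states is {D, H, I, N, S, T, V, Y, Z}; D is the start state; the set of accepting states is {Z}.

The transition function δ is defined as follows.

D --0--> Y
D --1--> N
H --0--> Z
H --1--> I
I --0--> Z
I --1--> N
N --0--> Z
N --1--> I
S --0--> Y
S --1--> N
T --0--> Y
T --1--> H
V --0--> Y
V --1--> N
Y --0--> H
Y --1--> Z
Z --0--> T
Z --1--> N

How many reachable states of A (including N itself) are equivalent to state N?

States {S,V} cannot be reached from the start state, so discard them.
P0 = {Z} | {D,H,I,N,T,Y}.
Refine {D,H,I,N,T,Y} on symbol 0: members go to different blocks, giving {D,T,Y} and {H,I,N}.
Refine {D,T,Y} on symbol 0: members go to different blocks, giving {D,T} and {Y}.
No further refinement is possible. Final partition (4 blocks): {Z} | {D,T} | {H,I,N} | {Y}.
State N belongs to the block {H,I,N}, which has 3 states.

3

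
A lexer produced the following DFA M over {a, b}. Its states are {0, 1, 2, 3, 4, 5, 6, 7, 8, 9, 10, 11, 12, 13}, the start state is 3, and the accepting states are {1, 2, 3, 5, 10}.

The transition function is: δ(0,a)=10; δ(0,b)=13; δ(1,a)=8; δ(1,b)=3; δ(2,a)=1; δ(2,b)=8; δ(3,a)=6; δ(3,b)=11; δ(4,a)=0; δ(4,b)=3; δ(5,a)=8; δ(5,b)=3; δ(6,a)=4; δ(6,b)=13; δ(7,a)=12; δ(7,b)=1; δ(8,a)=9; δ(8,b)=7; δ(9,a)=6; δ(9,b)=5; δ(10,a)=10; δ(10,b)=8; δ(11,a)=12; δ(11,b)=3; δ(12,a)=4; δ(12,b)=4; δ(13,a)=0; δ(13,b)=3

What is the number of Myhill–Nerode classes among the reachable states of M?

First remove the unreachable states {2}; 13 states remain.
Start with accepting vs non-accepting: {1,3,5,10} | {0,4,6,7,8,9,11,12,13}.
Split {1,3,5,10} by δ(·,a) → {1,3,5} and {10}.
Split {1,3,5} by δ(·,b) → {1,5} and {3}.
Refine {0,4,6,7,8,9,11,12,13} on symbol a: members go to different blocks, giving {4,6,7,8,9,11,12,13} and {0}.
Refine {4,6,7,8,9,11,12,13} on symbol a: members go to different blocks, giving {6,7,8,9,11,12} and {4,13}.
Refine {6,7,8,9,11,12} on symbol a: members go to different blocks, giving {7,8,9,11} and {6,12}.
Split {7,8,9,11} by δ(·,a) → {7,9,11} and {8}.
Split {7,9,11} by δ(·,b) → {7,9} and {11}.
No further refinement is possible. Final partition (9 blocks): {1,5} | {7,9} | {10} | {3} | {0} | {4,13} | {6,12} | {8} | {11}.

9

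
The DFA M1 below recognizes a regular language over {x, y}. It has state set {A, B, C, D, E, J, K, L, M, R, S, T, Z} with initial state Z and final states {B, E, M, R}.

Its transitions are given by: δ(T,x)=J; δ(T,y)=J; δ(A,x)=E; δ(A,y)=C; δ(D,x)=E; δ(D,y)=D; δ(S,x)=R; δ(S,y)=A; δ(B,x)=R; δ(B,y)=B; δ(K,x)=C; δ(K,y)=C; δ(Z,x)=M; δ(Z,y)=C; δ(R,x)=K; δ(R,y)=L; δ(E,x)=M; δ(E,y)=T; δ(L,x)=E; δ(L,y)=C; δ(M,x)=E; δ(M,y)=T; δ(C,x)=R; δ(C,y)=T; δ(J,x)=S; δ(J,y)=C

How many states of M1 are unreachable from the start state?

2

Starting at Z and following transitions, the reachable set is {A, C, E, J, K, L, M, R, S, T, Z}. That leaves B, D unreachable — 2 in total.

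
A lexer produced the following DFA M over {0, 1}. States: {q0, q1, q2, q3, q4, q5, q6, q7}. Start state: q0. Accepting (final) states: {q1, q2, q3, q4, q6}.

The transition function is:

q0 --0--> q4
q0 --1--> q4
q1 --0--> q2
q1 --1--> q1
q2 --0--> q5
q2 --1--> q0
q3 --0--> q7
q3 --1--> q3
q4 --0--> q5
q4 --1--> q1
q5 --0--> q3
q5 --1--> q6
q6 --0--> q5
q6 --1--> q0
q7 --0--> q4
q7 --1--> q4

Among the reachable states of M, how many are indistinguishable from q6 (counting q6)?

Every state is reachable, so we keep all 8.
Initial partition by acceptance: {q1,q2,q3,q4,q6} | {q0,q5,q7}.
On input 0, block {q1,q2,q3,q4,q6} splits into {q2,q3,q4,q6} and {q1}.
Split {q2,q3,q4,q6} by δ(·,1) → {q2,q6} and {q3} and {q4}.
Refine {q0,q5,q7} on symbol 0: members go to different blocks, giving {q0,q7} and {q5}.
The partition is now stable with 6 blocks: {q2,q6} | {q0,q7} | {q1} | {q3} | {q4} | {q5}.
State q6 belongs to the block {q2,q6}, which has 2 states.

2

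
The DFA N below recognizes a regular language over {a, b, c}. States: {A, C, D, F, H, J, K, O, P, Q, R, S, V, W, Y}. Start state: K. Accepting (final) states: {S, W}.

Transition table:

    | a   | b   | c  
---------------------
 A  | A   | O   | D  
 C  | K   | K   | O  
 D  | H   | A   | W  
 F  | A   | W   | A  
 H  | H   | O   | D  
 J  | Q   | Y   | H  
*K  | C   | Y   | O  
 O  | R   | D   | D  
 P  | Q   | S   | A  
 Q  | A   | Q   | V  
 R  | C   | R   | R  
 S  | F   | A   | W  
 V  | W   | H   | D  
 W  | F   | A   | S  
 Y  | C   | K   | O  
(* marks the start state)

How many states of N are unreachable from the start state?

BFS from K reaches {A, C, D, F, H, K, O, R, S, W, Y}; the 4 state(s) J, P, Q, V are never visited.

4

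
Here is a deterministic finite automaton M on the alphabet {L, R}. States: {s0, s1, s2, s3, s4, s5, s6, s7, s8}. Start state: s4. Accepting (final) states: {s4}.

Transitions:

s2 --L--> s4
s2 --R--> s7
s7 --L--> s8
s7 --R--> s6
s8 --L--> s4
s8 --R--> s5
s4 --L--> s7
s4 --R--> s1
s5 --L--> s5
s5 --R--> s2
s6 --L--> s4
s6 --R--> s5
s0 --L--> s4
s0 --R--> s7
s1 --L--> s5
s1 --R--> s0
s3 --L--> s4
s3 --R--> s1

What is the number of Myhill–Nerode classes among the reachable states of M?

First remove the unreachable states {s3}; 8 states remain.
P0 = {s4} | {s0,s1,s2,s5,s6,s7,s8}.
On input L, block {s0,s1,s2,s5,s6,s7,s8} splits into {s0,s2,s6,s8} and {s1,s5,s7}.
Refine {s1,s5,s7} on symbol L: members go to different blocks, giving {s1,s5} and {s7}.
On input R, block {s0,s2,s6,s8} splits into {s0,s2} and {s6,s8}.
Stable partition: {s4} | {s0,s2} | {s1,s5} | {s7} | {s6,s8} — 5 equivalence classes.

5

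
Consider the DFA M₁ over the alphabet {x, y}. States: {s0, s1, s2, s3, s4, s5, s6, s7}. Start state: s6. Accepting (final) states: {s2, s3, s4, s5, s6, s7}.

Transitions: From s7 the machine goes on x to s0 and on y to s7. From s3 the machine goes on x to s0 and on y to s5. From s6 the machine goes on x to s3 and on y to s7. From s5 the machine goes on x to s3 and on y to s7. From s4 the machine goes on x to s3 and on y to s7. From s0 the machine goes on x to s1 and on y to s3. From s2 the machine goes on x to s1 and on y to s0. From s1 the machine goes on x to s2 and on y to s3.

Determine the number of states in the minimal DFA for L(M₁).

6

States {s4} cannot be reached from the start state, so discard them.
P0 = {s2,s3,s5,s6,s7} | {s0,s1}.
On input x, block {s2,s3,s5,s6,s7} splits into {s2,s3,s7} and {s5,s6}.
On input y, block {s2,s3,s7} splits into {s2} and {s3} and {s7}.
Refine {s0,s1} on symbol x: members go to different blocks, giving {s0} and {s1}.
Stable partition: {s2} | {s0} | {s5,s6} | {s3} | {s7} | {s1} — 6 equivalence classes.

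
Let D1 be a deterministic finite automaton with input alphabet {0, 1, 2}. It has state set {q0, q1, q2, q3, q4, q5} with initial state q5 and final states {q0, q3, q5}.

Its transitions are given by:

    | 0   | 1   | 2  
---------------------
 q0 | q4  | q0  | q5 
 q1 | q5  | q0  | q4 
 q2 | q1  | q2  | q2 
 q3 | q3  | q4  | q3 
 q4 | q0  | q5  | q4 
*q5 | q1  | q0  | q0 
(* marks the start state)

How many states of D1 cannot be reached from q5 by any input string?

2

No path from q5 leads to q2, q3; the other 4 states are all reachable.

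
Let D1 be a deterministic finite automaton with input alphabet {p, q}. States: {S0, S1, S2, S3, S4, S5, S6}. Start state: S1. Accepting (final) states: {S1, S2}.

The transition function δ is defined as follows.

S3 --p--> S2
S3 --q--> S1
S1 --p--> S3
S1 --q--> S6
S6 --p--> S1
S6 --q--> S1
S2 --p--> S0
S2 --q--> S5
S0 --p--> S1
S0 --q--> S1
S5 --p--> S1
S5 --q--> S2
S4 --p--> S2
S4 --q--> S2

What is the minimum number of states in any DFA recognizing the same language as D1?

2

First remove the unreachable states {S4}; 6 states remain.
Initial partition by acceptance: {S1,S2} | {S0,S3,S5,S6}.
The partition is now stable with 2 blocks: {S1,S2} | {S0,S3,S5,S6}.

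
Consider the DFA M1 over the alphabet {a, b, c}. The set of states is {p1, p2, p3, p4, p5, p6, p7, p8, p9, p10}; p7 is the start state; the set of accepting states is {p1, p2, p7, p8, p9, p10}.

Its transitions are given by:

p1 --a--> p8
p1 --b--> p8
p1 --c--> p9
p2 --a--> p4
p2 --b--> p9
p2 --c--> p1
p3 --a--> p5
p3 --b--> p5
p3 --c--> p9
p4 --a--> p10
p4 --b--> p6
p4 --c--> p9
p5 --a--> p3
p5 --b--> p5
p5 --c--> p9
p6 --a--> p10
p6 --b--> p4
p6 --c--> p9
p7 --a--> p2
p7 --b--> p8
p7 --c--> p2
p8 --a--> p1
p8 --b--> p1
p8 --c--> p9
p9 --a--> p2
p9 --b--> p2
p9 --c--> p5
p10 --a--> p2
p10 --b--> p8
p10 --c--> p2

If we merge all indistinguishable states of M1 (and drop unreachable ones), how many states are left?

Start with accepting vs non-accepting: {p1,p2,p7,p8,p9,p10} | {p3,p4,p5,p6}.
On input a, block {p1,p2,p7,p8,p9,p10} splits into {p1,p7,p8,p9,p10} and {p2}.
On input a, block {p1,p7,p8,p9,p10} splits into {p7,p9,p10} and {p1,p8}.
Split {p7,p9,p10} by δ(·,b) → {p7,p10} and {p9}.
On input a, block {p3,p4,p5,p6} splits into {p3,p5} and {p4,p6}.
No further refinement is possible. Final partition (6 blocks): {p7,p10} | {p3,p5} | {p2} | {p1,p8} | {p9} | {p4,p6}.

6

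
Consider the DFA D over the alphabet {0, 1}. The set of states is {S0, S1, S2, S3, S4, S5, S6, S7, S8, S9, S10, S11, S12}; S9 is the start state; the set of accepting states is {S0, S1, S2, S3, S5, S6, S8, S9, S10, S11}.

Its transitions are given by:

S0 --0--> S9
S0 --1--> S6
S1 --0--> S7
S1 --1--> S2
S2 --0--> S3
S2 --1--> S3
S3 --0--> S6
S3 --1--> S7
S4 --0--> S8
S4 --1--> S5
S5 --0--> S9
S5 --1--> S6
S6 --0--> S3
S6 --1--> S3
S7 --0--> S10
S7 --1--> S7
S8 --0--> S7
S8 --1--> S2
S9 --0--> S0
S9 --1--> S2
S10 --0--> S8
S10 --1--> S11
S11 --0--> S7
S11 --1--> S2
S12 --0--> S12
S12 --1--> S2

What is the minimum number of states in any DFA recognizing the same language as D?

6

First remove the unreachable states {S1,S4,S5,S12}; 9 states remain.
Start with accepting vs non-accepting: {S0,S2,S3,S6,S8,S9,S10,S11} | {S7}.
Split {S0,S2,S3,S6,S8,S9,S10,S11} by δ(·,0) → {S0,S2,S3,S6,S9,S10} and {S8,S11}.
Refine {S0,S2,S3,S6,S9,S10} on symbol 0: members go to different blocks, giving {S0,S2,S3,S6,S9} and {S10}.
On input 1, block {S0,S2,S3,S6,S9} splits into {S0,S2,S6,S9} and {S3}.
Split {S0,S2,S6,S9} by δ(·,0) → {S0,S9} and {S2,S6}.
No further refinement is possible. Final partition (6 blocks): {S0,S9} | {S7} | {S8,S11} | {S10} | {S3} | {S2,S6}.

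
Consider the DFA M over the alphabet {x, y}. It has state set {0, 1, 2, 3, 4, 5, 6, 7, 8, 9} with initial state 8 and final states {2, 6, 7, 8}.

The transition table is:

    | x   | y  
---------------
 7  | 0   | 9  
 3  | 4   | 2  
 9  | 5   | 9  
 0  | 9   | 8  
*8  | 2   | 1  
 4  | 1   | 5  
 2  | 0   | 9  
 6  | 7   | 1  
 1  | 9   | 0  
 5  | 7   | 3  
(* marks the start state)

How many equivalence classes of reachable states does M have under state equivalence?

First remove the unreachable states {6}; 9 states remain.
Initial partition by acceptance: {2,7,8} | {0,1,3,4,5,9}.
Refine {2,7,8} on symbol x: members go to different blocks, giving {2,7} and {8}.
Split {0,1,3,4,5,9} by δ(·,x) → {0,1,3,4,9} and {5}.
Split {0,1,3,4,9} by δ(·,x) → {0,1,3,4} and {9}.
On input x, block {0,1,3,4} splits into {0,1} and {3,4}.
On input y, block {0,1} splits into {0} and {1}.
Refine {3,4} on symbol x: members go to different blocks, giving {3} and {4}.
The partition is now stable with 8 blocks: {2,7} | {0} | {8} | {5} | {9} | {3} | {1} | {4}.

8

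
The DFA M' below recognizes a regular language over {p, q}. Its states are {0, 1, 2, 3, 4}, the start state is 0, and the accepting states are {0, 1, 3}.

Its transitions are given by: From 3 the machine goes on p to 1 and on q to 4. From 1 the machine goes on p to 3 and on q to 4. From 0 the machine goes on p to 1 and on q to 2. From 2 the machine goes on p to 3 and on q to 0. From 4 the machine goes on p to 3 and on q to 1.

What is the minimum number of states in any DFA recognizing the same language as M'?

All states are reachable from the start state.
Start with accepting vs non-accepting: {0,1,3} | {2,4}.
Stable partition: {0,1,3} | {2,4} — 2 equivalence classes.

2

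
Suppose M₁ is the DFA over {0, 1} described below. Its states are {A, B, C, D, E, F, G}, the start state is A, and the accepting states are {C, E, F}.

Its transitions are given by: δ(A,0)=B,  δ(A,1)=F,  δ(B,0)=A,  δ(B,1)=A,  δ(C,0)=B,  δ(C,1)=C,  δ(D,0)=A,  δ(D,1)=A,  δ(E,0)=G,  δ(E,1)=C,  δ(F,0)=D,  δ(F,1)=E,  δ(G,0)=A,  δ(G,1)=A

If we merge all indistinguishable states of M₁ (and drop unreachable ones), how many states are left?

Every state is reachable, so we keep all 7.
Initial partition by acceptance: {C,E,F} | {A,B,D,G}.
On input 1, block {A,B,D,G} splits into {B,D,G} and {A}.
The partition is now stable with 3 blocks: {C,E,F} | {B,D,G} | {A}.

3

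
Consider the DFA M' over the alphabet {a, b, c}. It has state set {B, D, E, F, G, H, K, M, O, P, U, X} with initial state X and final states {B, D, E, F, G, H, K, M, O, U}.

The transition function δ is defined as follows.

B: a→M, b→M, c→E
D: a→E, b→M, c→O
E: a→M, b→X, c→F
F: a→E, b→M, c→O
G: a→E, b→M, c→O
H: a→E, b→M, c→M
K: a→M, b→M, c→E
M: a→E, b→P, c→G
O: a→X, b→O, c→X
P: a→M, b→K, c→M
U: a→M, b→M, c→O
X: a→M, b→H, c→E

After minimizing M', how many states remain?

First remove the unreachable states {B,D,U}; 9 states remain.
Initial partition by acceptance: {E,F,G,H,K,M,O} | {P,X}.
Refine {E,F,G,H,K,M,O} on symbol a: members go to different blocks, giving {E,F,G,H,K,M} and {O}.
On input b, block {E,F,G,H,K,M} splits into {F,G,H,K} and {E,M}.
Refine {F,G,H,K} on symbol c: members go to different blocks, giving {H,K} and {F,G}.
The partition is now stable with 5 blocks: {H,K} | {P,X} | {O} | {E,M} | {F,G}.

5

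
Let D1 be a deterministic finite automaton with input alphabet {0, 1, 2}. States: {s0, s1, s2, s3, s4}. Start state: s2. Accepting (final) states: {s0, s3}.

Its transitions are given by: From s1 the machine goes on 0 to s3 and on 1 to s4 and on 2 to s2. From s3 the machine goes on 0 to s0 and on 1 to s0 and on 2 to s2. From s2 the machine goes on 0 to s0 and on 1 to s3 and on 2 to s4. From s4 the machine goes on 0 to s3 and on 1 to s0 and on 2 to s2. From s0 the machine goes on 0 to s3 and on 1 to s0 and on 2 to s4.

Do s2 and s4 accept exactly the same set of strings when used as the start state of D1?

First remove the unreachable states {s1}; 4 states remain.
P0 = {s0,s3} | {s2,s4}.
The partition is now stable with 2 blocks: {s0,s3} | {s2,s4}.
s2 and s4 lie in the same block of the stable partition, so they are equivalent — no string distinguishes them.

Yes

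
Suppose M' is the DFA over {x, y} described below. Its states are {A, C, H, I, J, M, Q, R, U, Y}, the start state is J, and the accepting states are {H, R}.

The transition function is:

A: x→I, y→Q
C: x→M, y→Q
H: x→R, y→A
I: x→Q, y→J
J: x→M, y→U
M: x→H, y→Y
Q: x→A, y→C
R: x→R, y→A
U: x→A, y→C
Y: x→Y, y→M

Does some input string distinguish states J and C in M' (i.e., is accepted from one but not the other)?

Every state is reachable, so we keep all 10.
P0 = {H,R} | {A,C,I,J,M,Q,U,Y}.
On input x, block {A,C,I,J,M,Q,U,Y} splits into {A,C,I,J,Q,U,Y} and {M}.
On input x, block {A,C,I,J,Q,U,Y} splits into {A,I,Q,U,Y} and {C,J}.
Refine {A,I,Q,U,Y} on symbol y: members go to different blocks, giving {I,Q,U} and {Y} and {A}.
Split {I,Q,U} by δ(·,x) → {Q,U} and {I}.
No further refinement is possible. Final partition (7 blocks): {H,R} | {Q,U} | {M} | {C,J} | {Y} | {A} | {I}.
J and C lie in the same block of the stable partition, so they are equivalent — no string distinguishes them.

No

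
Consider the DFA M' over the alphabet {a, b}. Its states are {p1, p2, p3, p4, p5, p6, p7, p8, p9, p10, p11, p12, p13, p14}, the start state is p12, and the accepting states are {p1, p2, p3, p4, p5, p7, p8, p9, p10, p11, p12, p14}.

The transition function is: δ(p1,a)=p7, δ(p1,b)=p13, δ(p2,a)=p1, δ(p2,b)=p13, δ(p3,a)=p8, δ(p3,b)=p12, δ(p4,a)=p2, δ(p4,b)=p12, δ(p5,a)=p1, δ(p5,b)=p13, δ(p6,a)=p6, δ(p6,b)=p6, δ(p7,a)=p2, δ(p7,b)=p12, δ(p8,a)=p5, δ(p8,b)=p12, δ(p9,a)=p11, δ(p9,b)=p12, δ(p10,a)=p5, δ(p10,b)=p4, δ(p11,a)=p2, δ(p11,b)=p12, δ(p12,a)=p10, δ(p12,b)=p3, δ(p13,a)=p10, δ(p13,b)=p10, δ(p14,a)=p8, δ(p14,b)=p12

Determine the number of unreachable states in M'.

4

BFS from p12 reaches {p1, p2, p3, p4, p5, p7, p8, p10, p12, p13}; the 4 state(s) p6, p9, p11, p14 are never visited.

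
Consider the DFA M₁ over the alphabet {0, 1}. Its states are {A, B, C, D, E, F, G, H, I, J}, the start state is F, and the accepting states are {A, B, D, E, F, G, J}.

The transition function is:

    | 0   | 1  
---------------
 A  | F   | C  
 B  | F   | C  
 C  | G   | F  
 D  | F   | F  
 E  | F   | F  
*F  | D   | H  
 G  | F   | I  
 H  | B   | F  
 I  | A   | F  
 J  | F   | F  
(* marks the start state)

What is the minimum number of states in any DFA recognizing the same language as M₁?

4

States {E,J} cannot be reached from the start state, so discard them.
Initial partition by acceptance: {A,B,D,F,G} | {C,H,I}.
On input 1, block {A,B,D,F,G} splits into {A,B,F,G} and {D}.
On input 0, block {A,B,F,G} splits into {A,B,G} and {F}.
No further refinement is possible. Final partition (4 blocks): {A,B,G} | {C,H,I} | {D} | {F}.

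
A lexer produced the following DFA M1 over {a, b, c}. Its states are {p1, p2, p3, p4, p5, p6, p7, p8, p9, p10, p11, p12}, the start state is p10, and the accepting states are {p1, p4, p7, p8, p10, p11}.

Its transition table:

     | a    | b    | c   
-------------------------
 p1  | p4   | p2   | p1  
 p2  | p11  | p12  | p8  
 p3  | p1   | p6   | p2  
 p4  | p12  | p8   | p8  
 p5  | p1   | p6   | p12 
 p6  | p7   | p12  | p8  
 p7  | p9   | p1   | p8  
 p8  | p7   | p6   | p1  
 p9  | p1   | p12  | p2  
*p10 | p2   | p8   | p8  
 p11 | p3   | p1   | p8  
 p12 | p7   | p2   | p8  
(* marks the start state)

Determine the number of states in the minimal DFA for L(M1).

Reachable states from the start: {p1,p2,p3,p4,p6,p7,p8,p9,p10,p11,p12}. Unreachable: {p5} — drop them.
Initial partition by acceptance: {p1,p4,p7,p8,p10,p11} | {p2,p3,p6,p9,p12}.
Split {p1,p4,p7,p8,p10,p11} by δ(·,a) → {p4,p7,p10,p11} and {p1,p8}.
On input a, block {p2,p3,p6,p9,p12} splits into {p2,p6,p12} and {p3,p9}.
On input a, block {p4,p7,p10,p11} splits into {p4,p10} and {p7,p11}.
On input a, block {p1,p8} splits into {p1} and {p8}.
No further refinement is possible. Final partition (6 blocks): {p4,p10} | {p2,p6,p12} | {p1} | {p3,p9} | {p7,p11} | {p8}.

6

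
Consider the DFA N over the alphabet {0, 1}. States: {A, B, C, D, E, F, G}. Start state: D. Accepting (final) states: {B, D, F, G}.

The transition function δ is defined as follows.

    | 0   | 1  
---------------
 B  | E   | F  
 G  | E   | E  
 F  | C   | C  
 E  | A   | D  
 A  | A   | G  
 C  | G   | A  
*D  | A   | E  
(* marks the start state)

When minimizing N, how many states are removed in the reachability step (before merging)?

3

No path from D leads to B, C, F; the other 4 states are all reachable.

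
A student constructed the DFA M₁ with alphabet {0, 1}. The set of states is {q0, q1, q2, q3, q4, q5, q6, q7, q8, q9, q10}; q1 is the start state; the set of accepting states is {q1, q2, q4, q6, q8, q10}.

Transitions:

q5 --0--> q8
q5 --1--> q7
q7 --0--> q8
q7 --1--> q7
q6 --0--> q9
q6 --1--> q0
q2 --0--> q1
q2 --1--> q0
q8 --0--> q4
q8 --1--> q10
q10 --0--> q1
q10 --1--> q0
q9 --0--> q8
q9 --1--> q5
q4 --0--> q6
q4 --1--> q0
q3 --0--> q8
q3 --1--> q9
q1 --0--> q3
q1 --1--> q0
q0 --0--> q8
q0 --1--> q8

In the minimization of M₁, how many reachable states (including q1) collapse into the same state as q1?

Reachable states from the start: {q0,q1,q3,q4,q5,q6,q7,q8,q9,q10}. Unreachable: {q2} — drop them.
P0 = {q1,q4,q6,q8,q10} | {q0,q3,q5,q7,q9}.
On input 0, block {q1,q4,q6,q8,q10} splits into {q4,q8,q10} and {q1,q6}.
Split {q4,q8,q10} by δ(·,0) → {q4,q10} and {q8}.
On input 1, block {q0,q3,q5,q7,q9} splits into {q3,q5,q7,q9} and {q0}.
Stable partition: {q4,q10} | {q3,q5,q7,q9} | {q1,q6} | {q8} | {q0} — 5 equivalence classes.
The equivalence class containing q1 is {q1,q6}, of size 2.

2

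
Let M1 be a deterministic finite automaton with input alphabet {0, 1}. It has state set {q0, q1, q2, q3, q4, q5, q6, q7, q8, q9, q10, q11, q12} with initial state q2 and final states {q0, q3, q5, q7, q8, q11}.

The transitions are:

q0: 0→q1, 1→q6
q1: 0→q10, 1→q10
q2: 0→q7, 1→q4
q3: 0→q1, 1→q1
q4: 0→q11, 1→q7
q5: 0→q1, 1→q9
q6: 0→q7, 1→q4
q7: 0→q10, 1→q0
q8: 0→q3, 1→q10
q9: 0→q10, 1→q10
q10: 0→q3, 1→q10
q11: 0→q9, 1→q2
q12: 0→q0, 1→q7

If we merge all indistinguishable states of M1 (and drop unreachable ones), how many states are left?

Reachable states from the start: {q0,q1,q2,q3,q4,q6,q7,q9,q10,q11}. Unreachable: {q5,q8,q12} — drop them.
Initial partition by acceptance: {q0,q3,q7,q11} | {q1,q2,q4,q6,q9,q10}.
Refine {q0,q3,q7,q11} on symbol 1: members go to different blocks, giving {q0,q3,q11} and {q7}.
Refine {q1,q2,q4,q6,q9,q10} on symbol 0: members go to different blocks, giving {q1,q9} and {q2,q6} and {q4,q10}.
On input 1, block {q0,q3,q11} splits into {q0,q11} and {q3}.
Split {q4,q10} by δ(·,0) → {q4} and {q10}.
Stable partition: {q0,q11} | {q1,q9} | {q7} | {q2,q6} | {q4} | {q3} | {q10} — 7 equivalence classes.

7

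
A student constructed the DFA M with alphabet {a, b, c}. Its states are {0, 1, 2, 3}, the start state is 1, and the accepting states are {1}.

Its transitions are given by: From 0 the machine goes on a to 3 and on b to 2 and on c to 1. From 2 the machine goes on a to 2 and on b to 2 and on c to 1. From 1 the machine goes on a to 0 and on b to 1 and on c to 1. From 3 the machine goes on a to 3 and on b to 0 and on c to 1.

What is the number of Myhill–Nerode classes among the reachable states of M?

Every state is reachable, so we keep all 4.
Initial partition by acceptance: {1} | {0,2,3}.
No further refinement is possible. Final partition (2 blocks): {1} | {0,2,3}.

2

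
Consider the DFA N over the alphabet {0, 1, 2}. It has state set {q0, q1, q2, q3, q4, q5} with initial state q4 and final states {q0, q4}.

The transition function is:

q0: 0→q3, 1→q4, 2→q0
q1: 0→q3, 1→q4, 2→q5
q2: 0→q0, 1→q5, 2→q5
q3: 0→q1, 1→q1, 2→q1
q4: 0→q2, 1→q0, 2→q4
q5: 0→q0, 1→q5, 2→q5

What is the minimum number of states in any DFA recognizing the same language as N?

Every state is reachable, so we keep all 6.
Initial partition by acceptance: {q0,q4} | {q1,q2,q3,q5}.
Split {q1,q2,q3,q5} by δ(·,0) → {q1,q3} and {q2,q5}.
Refine {q0,q4} on symbol 0: members go to different blocks, giving {q0} and {q4}.
Refine {q1,q3} on symbol 1: members go to different blocks, giving {q1} and {q3}.
Stable partition: {q0} | {q1} | {q2,q5} | {q4} | {q3} — 5 equivalence classes.

5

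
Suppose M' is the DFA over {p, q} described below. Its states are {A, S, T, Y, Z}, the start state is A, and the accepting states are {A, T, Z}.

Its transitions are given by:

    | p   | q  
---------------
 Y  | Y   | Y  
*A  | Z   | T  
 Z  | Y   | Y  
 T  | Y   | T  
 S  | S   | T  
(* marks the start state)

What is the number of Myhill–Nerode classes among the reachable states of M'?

States {S} cannot be reached from the start state, so discard them.
Start with accepting vs non-accepting: {A,T,Z} | {Y}.
Split {A,T,Z} by δ(·,p) → {T,Z} and {A}.
On input q, block {T,Z} splits into {T} and {Z}.
Stable partition: {T} | {Y} | {A} | {Z} — 4 equivalence classes.

4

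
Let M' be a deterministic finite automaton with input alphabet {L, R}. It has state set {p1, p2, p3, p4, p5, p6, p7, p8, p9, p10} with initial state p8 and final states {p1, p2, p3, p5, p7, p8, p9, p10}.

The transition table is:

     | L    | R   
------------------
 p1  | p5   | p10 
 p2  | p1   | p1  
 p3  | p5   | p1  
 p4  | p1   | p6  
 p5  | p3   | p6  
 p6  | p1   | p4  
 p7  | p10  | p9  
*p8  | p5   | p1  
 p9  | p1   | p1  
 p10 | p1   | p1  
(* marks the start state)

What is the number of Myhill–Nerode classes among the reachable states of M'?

5

States {p2,p7,p9} cannot be reached from the start state, so discard them.
P0 = {p1,p3,p5,p8,p10} | {p4,p6}.
Split {p1,p3,p5,p8,p10} by δ(·,R) → {p1,p3,p8,p10} and {p5}.
On input L, block {p1,p3,p8,p10} splits into {p1,p3,p8} and {p10}.
Refine {p1,p3,p8} on symbol R: members go to different blocks, giving {p3,p8} and {p1}.
No further refinement is possible. Final partition (5 blocks): {p3,p8} | {p4,p6} | {p5} | {p10} | {p1}.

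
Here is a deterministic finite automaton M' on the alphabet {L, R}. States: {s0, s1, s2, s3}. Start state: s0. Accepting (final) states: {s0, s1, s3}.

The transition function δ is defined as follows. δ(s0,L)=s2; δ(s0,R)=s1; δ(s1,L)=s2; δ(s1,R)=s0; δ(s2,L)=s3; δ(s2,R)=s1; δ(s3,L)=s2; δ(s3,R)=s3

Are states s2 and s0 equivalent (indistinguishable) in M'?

No

Start with accepting vs non-accepting: {s0,s1,s3} | {s2}.
The partition is now stable with 2 blocks: {s0,s1,s3} | {s2}.
s2 and s0 end up in different blocks, so they are distinguishable. For instance, the string 'ε' is accepted from only s0.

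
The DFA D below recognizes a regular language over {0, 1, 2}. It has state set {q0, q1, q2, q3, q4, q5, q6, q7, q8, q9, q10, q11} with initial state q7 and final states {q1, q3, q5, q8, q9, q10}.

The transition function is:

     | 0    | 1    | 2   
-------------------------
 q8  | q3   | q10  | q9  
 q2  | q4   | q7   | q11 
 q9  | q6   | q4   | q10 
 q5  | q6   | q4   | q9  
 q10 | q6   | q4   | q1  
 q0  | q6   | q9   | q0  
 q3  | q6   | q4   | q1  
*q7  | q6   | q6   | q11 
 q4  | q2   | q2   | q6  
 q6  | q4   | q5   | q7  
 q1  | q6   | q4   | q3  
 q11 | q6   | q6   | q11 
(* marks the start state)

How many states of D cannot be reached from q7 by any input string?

2

BFS from q7 reaches {q1, q2, q3, q4, q5, q6, q7, q9, q10, q11}; the 2 state(s) q0, q8 are never visited.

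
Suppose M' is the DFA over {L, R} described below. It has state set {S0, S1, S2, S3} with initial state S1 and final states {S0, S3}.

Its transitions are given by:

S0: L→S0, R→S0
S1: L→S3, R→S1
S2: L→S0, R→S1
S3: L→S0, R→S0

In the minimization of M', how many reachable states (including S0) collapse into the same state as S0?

2

First remove the unreachable states {S2}; 3 states remain.
P0 = {S0,S3} | {S1}.
The partition is now stable with 2 blocks: {S0,S3} | {S1}.
The equivalence class containing S0 is {S0,S3}, of size 2.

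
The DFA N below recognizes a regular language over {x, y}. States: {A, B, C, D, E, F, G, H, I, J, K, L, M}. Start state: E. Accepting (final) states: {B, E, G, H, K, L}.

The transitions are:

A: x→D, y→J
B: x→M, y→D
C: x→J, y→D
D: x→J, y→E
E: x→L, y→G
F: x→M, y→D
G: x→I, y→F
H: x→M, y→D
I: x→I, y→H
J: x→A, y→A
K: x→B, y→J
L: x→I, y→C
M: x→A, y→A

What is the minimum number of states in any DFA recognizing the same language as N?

8

States {B,K} cannot be reached from the start state, so discard them.
Start with accepting vs non-accepting: {E,G,H,L} | {A,C,D,F,I,J,M}.
On input x, block {E,G,H,L} splits into {G,H,L} and {E}.
On input y, block {A,C,D,F,I,J,M} splits into {A,C,F,J,M} and {D} and {I}.
On input x, block {G,H,L} splits into {G,L} and {H}.
On input x, block {A,C,F,J,M} splits into {C,F,J,M} and {A}.
On input x, block {C,F,J,M} splits into {C,F} and {J,M}.
The partition is now stable with 8 blocks: {G,L} | {C,F} | {E} | {D} | {I} | {H} | {A} | {J,M}.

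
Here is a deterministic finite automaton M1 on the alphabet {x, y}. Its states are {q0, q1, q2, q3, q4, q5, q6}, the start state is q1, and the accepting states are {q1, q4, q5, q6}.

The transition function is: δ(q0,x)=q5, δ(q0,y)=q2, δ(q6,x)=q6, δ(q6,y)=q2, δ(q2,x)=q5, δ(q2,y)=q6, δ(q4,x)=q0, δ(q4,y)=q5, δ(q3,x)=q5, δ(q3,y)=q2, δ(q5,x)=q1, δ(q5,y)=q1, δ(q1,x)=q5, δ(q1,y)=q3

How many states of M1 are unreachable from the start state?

2

Starting at q1 and following transitions, the reachable set is {q1, q2, q3, q5, q6}. That leaves q0, q4 unreachable — 2 in total.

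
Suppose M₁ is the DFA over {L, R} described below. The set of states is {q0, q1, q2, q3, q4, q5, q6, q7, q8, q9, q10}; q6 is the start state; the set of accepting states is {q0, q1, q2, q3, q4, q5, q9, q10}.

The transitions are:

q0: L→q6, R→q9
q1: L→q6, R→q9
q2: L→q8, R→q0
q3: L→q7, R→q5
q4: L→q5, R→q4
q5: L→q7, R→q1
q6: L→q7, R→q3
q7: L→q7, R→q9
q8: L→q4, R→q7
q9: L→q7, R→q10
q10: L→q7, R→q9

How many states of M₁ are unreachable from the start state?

4

No path from q6 leads to q0, q2, q4, q8; the other 7 states are all reachable.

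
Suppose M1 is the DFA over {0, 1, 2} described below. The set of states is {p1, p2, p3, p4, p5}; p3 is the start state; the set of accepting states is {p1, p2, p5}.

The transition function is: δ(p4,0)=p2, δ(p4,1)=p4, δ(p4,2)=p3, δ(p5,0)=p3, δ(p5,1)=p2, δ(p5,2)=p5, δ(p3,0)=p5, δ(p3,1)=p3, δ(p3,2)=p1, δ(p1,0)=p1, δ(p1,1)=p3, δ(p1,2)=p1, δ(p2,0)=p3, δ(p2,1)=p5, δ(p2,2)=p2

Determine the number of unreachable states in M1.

1

Starting at p3 and following transitions, the reachable set is {p1, p2, p3, p5}. That leaves p4 unreachable — 1 in total.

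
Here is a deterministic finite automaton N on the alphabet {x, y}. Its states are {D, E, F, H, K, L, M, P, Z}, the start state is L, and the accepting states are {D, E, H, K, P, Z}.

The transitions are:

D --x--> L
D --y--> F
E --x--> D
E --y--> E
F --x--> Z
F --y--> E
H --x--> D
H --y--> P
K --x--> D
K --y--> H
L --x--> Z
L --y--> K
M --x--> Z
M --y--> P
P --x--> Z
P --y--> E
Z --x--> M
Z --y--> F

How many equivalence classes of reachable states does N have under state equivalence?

Initial partition by acceptance: {D,E,H,K,P,Z} | {F,L,M}.
On input x, block {D,E,H,K,P,Z} splits into {E,H,K,P} and {D,Z}.
No further refinement is possible. Final partition (3 blocks): {E,H,K,P} | {F,L,M} | {D,Z}.

3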